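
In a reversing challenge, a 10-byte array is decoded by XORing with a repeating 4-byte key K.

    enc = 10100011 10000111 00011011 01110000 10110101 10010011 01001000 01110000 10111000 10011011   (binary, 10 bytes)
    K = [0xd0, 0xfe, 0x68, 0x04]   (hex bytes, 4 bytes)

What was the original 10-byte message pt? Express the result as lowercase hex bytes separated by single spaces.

73 79 73 74 65 6d 20 74 68 65

The 4-byte key repeats, so the effective keystream is d0 fe 68 04 d0 fe 68 04 d0 fe.
byte 0: a3 ^ d0 = 73
byte 1: 87 ^ fe = 79
byte 2: 1b ^ 68 = 73
byte 3: 70 ^ 04 = 74
byte 4: b5 ^ d0 = 65
byte 5: 93 ^ fe = 6d
byte 6: 48 ^ 68 = 20
byte 7: 70 ^ 04 = 74
byte 8: b8 ^ d0 = 68
byte 9: 9b ^ fe = 65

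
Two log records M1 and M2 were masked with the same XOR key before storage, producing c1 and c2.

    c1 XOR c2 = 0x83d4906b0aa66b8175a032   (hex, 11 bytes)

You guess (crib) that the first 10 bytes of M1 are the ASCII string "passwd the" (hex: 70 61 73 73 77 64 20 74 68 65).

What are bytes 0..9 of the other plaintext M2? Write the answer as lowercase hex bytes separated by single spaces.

Since c1 ⊕ c2 = M1 ⊕ M2, XORing with the guessed M1 bytes yields the corresponding M2 bytes: M2 = (c1 ⊕ c2) ⊕ M1.
83 ⊕ 70 = f3
d4 ⊕ 61 = b5
90 ⊕ 73 = e3
6b ⊕ 73 = 18
0a ⊕ 77 = 7d
a6 ⊕ 64 = c2
6b ⊕ 20 = 4b
81 ⊕ 74 = f5
75 ⊕ 68 = 1d
a0 ⊕ 65 = c5

f3 b5 e3 18 7d c2 4b f5 1d c5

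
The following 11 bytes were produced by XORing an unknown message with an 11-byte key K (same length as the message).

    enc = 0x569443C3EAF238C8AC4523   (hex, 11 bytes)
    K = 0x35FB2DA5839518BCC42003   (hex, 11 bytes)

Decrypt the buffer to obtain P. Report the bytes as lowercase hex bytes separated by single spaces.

XOR is its own inverse, so applying the key byte-wise gives the result directly.
byte 0: 56 xor 35 = 63
byte 1: 94 xor fb = 6f
byte 2: 43 xor 2d = 6e
byte 3: c3 xor a5 = 66
byte 4: ea xor 83 = 69
byte 5: f2 xor 95 = 67
byte 6: 38 xor 18 = 20
byte 7: c8 xor bc = 74
byte 8: ac xor c4 = 68
byte 9: 45 xor 20 = 65
byte 10: 23 xor 03 = 20

63 6f 6e 66 69 67 20 74 68 65 20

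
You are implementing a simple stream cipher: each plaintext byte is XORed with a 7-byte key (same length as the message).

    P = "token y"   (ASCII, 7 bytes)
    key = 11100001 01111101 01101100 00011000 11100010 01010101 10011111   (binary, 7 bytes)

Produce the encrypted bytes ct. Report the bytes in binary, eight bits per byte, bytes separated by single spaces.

74 ⊕ e1 = 95
6f ⊕ 7d = 12
6b ⊕ 6c = 07
65 ⊕ 18 = 7d
6e ⊕ e2 = 8c
20 ⊕ 55 = 75
79 ⊕ 9f = e6

10010101 00010010 00000111 01111101 10001100 01110101 11100110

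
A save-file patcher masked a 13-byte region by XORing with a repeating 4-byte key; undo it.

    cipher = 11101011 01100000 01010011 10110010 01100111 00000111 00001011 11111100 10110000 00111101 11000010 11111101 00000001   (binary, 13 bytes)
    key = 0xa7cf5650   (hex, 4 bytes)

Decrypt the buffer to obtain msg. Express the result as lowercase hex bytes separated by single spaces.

4c af 05 e2 c0 c8 5d ac 17 f2 94 ad a6

The 4-byte key repeats, so the effective keystream is a7 cf 56 50 a7 cf 56 50 a7 cf 56 50 a7.
byte 0: 235 XOR 167 =  76
byte 1:  96 XOR 207 = 175
byte 2:  83 XOR  86 =   5
byte 3: 178 XOR  80 = 226
byte 4: 103 XOR 167 = 192
byte 5:   7 XOR 207 = 200
byte 6:  11 XOR  86 =  93
byte 7: 252 XOR  80 = 172
byte 8: 176 XOR 167 =  23
byte 9:  61 XOR 207 = 242
byte 10: 194 XOR  86 = 148
byte 11: 253 XOR  80 = 173
byte 12:   1 XOR 167 = 166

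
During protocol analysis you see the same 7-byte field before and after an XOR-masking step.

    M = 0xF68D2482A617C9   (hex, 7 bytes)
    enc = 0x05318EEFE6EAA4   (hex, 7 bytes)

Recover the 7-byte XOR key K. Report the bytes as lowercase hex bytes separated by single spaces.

Since enc = M ⊕ K, XORing both sides with M gives K = M ⊕ enc.
byte 0: f6 XOR 05 = f3
byte 1: 8d XOR 31 = bc
byte 2: 24 XOR 8e = aa
byte 3: 82 XOR ef = 6d
byte 4: a6 XOR e6 = 40
byte 5: 17 XOR ea = fd
byte 6: c9 XOR a4 = 6d

f3 bc aa 6d 40 fd 6d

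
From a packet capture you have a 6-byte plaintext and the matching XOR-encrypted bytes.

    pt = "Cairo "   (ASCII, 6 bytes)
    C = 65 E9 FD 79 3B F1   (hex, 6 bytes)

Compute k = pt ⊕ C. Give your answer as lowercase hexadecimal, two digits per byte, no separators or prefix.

2688940b54d1

Since C = pt ⊕ k, XORing both sides with pt gives k = pt ⊕ C.
byte 0: 43 ^ 65 = 26
byte 1: 61 ^ e9 = 88
byte 2: 69 ^ fd = 94
byte 3: 72 ^ 79 = 0b
byte 4: 6f ^ 3b = 54
byte 5: 20 ^ f1 = d1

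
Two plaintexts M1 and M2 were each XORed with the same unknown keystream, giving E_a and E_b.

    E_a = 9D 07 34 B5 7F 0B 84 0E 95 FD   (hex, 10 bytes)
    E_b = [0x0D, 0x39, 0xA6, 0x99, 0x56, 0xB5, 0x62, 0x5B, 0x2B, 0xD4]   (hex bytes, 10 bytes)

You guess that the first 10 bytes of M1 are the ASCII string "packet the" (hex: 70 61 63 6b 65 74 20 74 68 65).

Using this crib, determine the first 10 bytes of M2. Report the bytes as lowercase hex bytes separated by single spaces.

First, E_a ⊕ E_b = (M1 ⊕ K) ⊕ (M2 ⊕ K) = M1 ⊕ M2, so the key drops out. Then M2 = (M1 ⊕ M2) ⊕ M1 over the first 10 bytes.
byte 0: (9d ^ 0d) ^ 70 = 90 ^ 70 = e0
byte 1: (07 ^ 39) ^ 61 = 3e ^ 61 = 5f
byte 2: (34 ^ a6) ^ 63 = 92 ^ 63 = f1
byte 3: (b5 ^ 99) ^ 6b = 2c ^ 6b = 47
byte 4: (7f ^ 56) ^ 65 = 29 ^ 65 = 4c
byte 5: (0b ^ b5) ^ 74 = be ^ 74 = ca
byte 6: (84 ^ 62) ^ 20 = e6 ^ 20 = c6
byte 7: (0e ^ 5b) ^ 74 = 55 ^ 74 = 21
byte 8: (95 ^ 2b) ^ 68 = be ^ 68 = d6
byte 9: (fd ^ d4) ^ 65 = 29 ^ 65 = 4c

e0 5f f1 47 4c ca c6 21 d6 4c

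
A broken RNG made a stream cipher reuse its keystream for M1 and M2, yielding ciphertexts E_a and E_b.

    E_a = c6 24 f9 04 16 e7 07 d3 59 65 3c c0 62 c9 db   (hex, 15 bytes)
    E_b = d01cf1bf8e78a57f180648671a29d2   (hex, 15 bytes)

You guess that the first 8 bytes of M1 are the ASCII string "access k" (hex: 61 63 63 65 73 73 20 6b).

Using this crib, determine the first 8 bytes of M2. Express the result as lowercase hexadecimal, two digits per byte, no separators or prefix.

775b6bdeebec82c7

First, E_a ⊕ E_b = (M1 ⊕ K) ⊕ (M2 ⊕ K) = M1 ⊕ M2, so the key drops out. Then M2 = (M1 ⊕ M2) ⊕ M1 over the first 8 bytes.
byte 0: (c6 xor d0) xor 61 = 16 xor 61 = 77
byte 1: (24 xor 1c) xor 63 = 38 xor 63 = 5b
byte 2: (f9 xor f1) xor 63 = 08 xor 63 = 6b
byte 3: (04 xor bf) xor 65 = bb xor 65 = de
byte 4: (16 xor 8e) xor 73 = 98 xor 73 = eb
byte 5: (e7 xor 78) xor 73 = 9f xor 73 = ec
byte 6: (07 xor a5) xor 20 = a2 xor 20 = 82
byte 7: (d3 xor 7f) xor 6b = ac xor 6b = c7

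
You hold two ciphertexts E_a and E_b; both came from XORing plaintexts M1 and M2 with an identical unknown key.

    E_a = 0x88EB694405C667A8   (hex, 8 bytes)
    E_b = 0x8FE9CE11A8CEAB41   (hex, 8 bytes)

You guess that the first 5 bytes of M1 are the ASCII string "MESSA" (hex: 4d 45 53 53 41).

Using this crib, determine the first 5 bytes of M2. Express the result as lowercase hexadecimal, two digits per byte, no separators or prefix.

First, E_a ⊕ E_b = (M1 ⊕ K) ⊕ (M2 ⊕ K) = M1 ⊕ M2, so the key drops out. Then M2 = (M1 ⊕ M2) ⊕ M1 over the first 5 bytes.
byte 0: (88 xor 8f) xor 4d = 07 xor 4d = 4a
byte 1: (eb xor e9) xor 45 = 02 xor 45 = 47
byte 2: (69 xor ce) xor 53 = a7 xor 53 = f4
byte 3: (44 xor 11) xor 53 = 55 xor 53 = 06
byte 4: (05 xor a8) xor 41 = ad xor 41 = ec

4a47f406ec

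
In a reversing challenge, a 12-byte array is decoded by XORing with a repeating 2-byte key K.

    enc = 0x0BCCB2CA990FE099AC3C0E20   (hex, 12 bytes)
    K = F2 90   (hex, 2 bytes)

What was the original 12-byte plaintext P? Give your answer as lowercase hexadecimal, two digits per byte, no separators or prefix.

f95c405a6b9f12095eacfcb0

The 2-byte key repeats, so the effective keystream is f2 90 f2 90 f2 90 f2 90 f2 90 f2 90.
byte 0: 0b xor f2 = f9
byte 1: cc xor 90 = 5c
byte 2: b2 xor f2 = 40
byte 3: ca xor 90 = 5a
byte 4: 99 xor f2 = 6b
byte 5: 0f xor 90 = 9f
byte 6: e0 xor f2 = 12
byte 7: 99 xor 90 = 09
byte 8: ac xor f2 = 5e
byte 9: 3c xor 90 = ac
byte 10: 0e xor f2 = fc
byte 11: 20 xor 90 = b0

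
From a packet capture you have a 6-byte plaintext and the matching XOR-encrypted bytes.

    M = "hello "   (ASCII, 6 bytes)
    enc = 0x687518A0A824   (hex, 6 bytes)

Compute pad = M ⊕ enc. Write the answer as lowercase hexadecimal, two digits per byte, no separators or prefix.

Since enc = M ⊕ pad, XORing both sides with M gives pad = M ⊕ enc.
104 ^ 104 =   0
101 ^ 117 =  16
108 ^  24 = 116
108 ^ 160 = 204
111 ^ 168 = 199
 32 ^  36 =   4

001074ccc704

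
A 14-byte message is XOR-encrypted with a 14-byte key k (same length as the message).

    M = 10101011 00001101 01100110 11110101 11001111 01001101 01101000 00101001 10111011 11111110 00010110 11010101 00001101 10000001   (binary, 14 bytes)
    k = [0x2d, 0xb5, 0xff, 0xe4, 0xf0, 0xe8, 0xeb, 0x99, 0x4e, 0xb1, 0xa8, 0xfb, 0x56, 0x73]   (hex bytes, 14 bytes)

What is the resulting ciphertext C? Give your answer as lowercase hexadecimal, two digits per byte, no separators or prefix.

ab ⊕ 2d = 86
0d ⊕ b5 = b8
66 ⊕ ff = 99
f5 ⊕ e4 = 11
cf ⊕ f0 = 3f
4d ⊕ e8 = a5
68 ⊕ eb = 83
29 ⊕ 99 = b0
bb ⊕ 4e = f5
fe ⊕ b1 = 4f
16 ⊕ a8 = be
d5 ⊕ fb = 2e
0d ⊕ 56 = 5b
81 ⊕ 73 = f2

86b899113fa583b0f54fbe2e5bf2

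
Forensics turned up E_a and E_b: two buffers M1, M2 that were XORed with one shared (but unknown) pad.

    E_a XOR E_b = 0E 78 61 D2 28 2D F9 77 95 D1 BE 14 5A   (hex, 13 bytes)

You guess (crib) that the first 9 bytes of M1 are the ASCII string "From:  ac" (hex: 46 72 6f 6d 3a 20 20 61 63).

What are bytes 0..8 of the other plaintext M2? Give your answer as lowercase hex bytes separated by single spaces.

48 0a 0e bf 12 0d d9 16 f6

Since E_a ⊕ E_b = M1 ⊕ M2, XORing with the guessed M1 bytes yields the corresponding M2 bytes: M2 = (E_a ⊕ E_b) ⊕ M1.
 14 xor  70 =  72
120 xor 114 =  10
 97 xor 111 =  14
210 xor 109 = 191
 40 xor  58 =  18
 45 xor  32 =  13
249 xor  32 = 217
119 xor  97 =  22
149 xor  99 = 246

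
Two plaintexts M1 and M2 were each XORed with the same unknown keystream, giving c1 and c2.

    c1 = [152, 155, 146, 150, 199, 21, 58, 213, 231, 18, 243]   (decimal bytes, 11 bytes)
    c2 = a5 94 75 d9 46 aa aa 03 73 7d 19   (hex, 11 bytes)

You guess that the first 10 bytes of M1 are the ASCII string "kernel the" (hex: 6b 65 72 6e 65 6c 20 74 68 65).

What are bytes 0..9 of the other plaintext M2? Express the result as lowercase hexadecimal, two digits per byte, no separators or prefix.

566a9521e4d3b0a2fc0a

First, c1 ⊕ c2 = (M1 ⊕ K) ⊕ (M2 ⊕ K) = M1 ⊕ M2, so the key drops out. Then M2 = (M1 ⊕ M2) ⊕ M1 over the first 10 bytes.
byte 0: (98 XOR a5) XOR 6b = 3d XOR 6b = 56
byte 1: (9b XOR 94) XOR 65 = 0f XOR 65 = 6a
byte 2: (92 XOR 75) XOR 72 = e7 XOR 72 = 95
byte 3: (96 XOR d9) XOR 6e = 4f XOR 6e = 21
byte 4: (c7 XOR 46) XOR 65 = 81 XOR 65 = e4
byte 5: (15 XOR aa) XOR 6c = bf XOR 6c = d3
byte 6: (3a XOR aa) XOR 20 = 90 XOR 20 = b0
byte 7: (d5 XOR 03) XOR 74 = d6 XOR 74 = a2
byte 8: (e7 XOR 73) XOR 68 = 94 XOR 68 = fc
byte 9: (12 XOR 7d) XOR 65 = 6f XOR 65 = 0a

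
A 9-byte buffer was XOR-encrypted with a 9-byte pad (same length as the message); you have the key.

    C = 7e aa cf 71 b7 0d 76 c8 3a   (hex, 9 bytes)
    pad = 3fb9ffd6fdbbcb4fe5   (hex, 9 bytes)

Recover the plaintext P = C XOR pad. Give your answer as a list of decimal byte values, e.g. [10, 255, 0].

XOR is its own inverse, so applying the key byte-wise gives the result directly.
byte 0: 01111110 ^ 00111111 = 01000001
byte 1: 10101010 ^ 10111001 = 00010011
byte 2: 11001111 ^ 11111111 = 00110000
byte 3: 01110001 ^ 11010110 = 10100111
byte 4: 10110111 ^ 11111101 = 01001010
byte 5: 00001101 ^ 10111011 = 10110110
byte 6: 01110110 ^ 11001011 = 10111101
byte 7: 11001000 ^ 01001111 = 10000111
byte 8: 00111010 ^ 11100101 = 11011111

[65, 19, 48, 167, 74, 182, 189, 135, 223]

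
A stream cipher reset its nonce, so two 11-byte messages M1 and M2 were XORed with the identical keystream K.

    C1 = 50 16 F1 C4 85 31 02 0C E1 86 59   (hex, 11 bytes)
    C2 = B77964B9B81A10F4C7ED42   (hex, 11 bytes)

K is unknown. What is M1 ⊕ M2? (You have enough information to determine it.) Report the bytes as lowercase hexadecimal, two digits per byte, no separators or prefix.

C1 ⊕ C2 = (M1 ⊕ K) ⊕ (M2 ⊕ K) = M1 ⊕ M2 — the shared key cancels under XOR.
 80 xor 183 = 231
 22 xor 121 = 111
241 xor 100 = 149
196 xor 185 = 125
133 xor 184 =  61
 49 xor  26 =  43
  2 xor  16 =  18
 12 xor 244 = 248
225 xor 199 =  38
134 xor 237 = 107
 89 xor  66 =  27

e76f957d3d2b12f8266b1b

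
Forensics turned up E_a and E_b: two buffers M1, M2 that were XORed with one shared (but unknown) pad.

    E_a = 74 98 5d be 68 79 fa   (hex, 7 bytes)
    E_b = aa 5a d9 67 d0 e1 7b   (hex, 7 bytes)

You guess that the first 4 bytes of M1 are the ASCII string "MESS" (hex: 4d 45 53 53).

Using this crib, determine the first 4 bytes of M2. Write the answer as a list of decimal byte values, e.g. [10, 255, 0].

[147, 135, 215, 138]

First, E_a ⊕ E_b = (M1 ⊕ K) ⊕ (M2 ⊕ K) = M1 ⊕ M2, so the key drops out. Then M2 = (M1 ⊕ M2) ⊕ M1 over the first 4 bytes.
byte 0: (74 XOR aa) XOR 4d = de XOR 4d = 93
byte 1: (98 XOR 5a) XOR 45 = c2 XOR 45 = 87
byte 2: (5d XOR d9) XOR 53 = 84 XOR 53 = d7
byte 3: (be XOR 67) XOR 53 = d9 XOR 53 = 8a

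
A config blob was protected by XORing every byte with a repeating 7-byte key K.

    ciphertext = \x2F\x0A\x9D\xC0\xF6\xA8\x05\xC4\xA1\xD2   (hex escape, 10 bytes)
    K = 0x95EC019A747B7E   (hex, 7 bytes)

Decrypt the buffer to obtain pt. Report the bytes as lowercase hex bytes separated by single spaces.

ba e6 9c 5a 82 d3 7b 51 4d d3

The 7-byte key repeats, so the effective keystream is 95 ec 01 9a 74 7b 7e 95 ec 01.
byte 0:  47 XOR 149 = 186
byte 1:  10 XOR 236 = 230
byte 2: 157 XOR   1 = 156
byte 3: 192 XOR 154 =  90
byte 4: 246 XOR 116 = 130
byte 5: 168 XOR 123 = 211
byte 6:   5 XOR 126 = 123
byte 7: 196 XOR 149 =  81
byte 8: 161 XOR 236 =  77
byte 9: 210 XOR   1 = 211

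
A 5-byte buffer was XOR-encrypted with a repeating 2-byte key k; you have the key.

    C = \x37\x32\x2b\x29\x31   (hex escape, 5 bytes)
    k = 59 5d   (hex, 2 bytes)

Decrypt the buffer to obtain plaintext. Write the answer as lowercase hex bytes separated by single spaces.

6e 6f 72 74 68

The 2-byte key repeats, so the effective keystream is 59 5d 59 5d 59.
byte 0: 37 ^ 59 = 6e
byte 1: 32 ^ 5d = 6f
byte 2: 2b ^ 59 = 72
byte 3: 29 ^ 5d = 74
byte 4: 31 ^ 59 = 68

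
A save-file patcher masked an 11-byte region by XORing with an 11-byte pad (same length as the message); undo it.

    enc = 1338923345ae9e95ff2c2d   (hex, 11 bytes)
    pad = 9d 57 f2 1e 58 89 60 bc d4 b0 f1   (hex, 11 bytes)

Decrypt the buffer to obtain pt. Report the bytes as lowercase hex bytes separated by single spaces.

XOR is its own inverse, so applying the key byte-wise gives the result directly.
byte 0: 13 xor 9d = 8e
byte 1: 38 xor 57 = 6f
byte 2: 92 xor f2 = 60
byte 3: 33 xor 1e = 2d
byte 4: 45 xor 58 = 1d
byte 5: ae xor 89 = 27
byte 6: 9e xor 60 = fe
byte 7: 95 xor bc = 29
byte 8: ff xor d4 = 2b
byte 9: 2c xor b0 = 9c
byte 10: 2d xor f1 = dc

8e 6f 60 2d 1d 27 fe 29 2b 9c dc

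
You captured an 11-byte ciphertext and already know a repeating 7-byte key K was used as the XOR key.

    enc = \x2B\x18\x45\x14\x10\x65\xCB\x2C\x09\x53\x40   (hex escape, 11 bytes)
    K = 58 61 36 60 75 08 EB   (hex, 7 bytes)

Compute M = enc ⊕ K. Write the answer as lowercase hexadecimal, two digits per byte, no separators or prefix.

The 7-byte key repeats, so the effective keystream is 58 61 36 60 75 08 eb 58 61 36 60.
byte 0:  43 ⊕  88 = 115
byte 1:  24 ⊕  97 = 121
byte 2:  69 ⊕  54 = 115
byte 3:  20 ⊕  96 = 116
byte 4:  16 ⊕ 117 = 101
byte 5: 101 ⊕   8 = 109
byte 6: 203 ⊕ 235 =  32
byte 7:  44 ⊕  88 = 116
byte 8:   9 ⊕  97 = 104
byte 9:  83 ⊕  54 = 101
byte 10:  64 ⊕  96 =  32

73797374656d2074686520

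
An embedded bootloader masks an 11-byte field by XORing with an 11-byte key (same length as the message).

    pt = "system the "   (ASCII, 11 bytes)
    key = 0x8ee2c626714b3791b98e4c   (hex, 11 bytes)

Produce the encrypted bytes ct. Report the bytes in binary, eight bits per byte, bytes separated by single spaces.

11111101 10011011 10110101 01010010 00010100 00100110 00010111 11100101 11010001 11101011 01101100

XOR is its own inverse, so applying the key byte-wise gives the result directly.
byte 0: 73 XOR 8e = fd
byte 1: 79 XOR e2 = 9b
byte 2: 73 XOR c6 = b5
byte 3: 74 XOR 26 = 52
byte 4: 65 XOR 71 = 14
byte 5: 6d XOR 4b = 26
byte 6: 20 XOR 37 = 17
byte 7: 74 XOR 91 = e5
byte 8: 68 XOR b9 = d1
byte 9: 65 XOR 8e = eb
byte 10: 20 XOR 4c = 6c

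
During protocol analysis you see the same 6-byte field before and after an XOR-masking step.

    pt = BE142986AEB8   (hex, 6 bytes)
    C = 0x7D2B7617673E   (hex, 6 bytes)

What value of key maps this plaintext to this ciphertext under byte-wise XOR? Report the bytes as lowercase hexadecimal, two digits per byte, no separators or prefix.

c33f5f91c986

Since C = pt ⊕ key, XORing both sides with pt gives key = pt ⊕ C.
be ^ 7d = c3
14 ^ 2b = 3f
29 ^ 76 = 5f
86 ^ 17 = 91
ae ^ 67 = c9
b8 ^ 3e = 86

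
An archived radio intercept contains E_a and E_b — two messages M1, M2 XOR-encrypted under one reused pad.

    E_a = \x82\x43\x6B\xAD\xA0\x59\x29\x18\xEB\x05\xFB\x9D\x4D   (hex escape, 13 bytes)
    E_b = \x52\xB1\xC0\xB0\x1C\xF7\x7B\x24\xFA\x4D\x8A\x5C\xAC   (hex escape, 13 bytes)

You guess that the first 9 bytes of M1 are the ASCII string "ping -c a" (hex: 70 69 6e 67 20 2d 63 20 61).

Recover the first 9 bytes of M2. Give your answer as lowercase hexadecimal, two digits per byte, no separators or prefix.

a09bc57a9c83311c70

First, E_a ⊕ E_b = (M1 ⊕ K) ⊕ (M2 ⊕ K) = M1 ⊕ M2, so the key drops out. Then M2 = (M1 ⊕ M2) ⊕ M1 over the first 9 bytes.
byte 0: (82 xor 52) xor 70 = d0 xor 70 = a0
byte 1: (43 xor b1) xor 69 = f2 xor 69 = 9b
byte 2: (6b xor c0) xor 6e = ab xor 6e = c5
byte 3: (ad xor b0) xor 67 = 1d xor 67 = 7a
byte 4: (a0 xor 1c) xor 20 = bc xor 20 = 9c
byte 5: (59 xor f7) xor 2d = ae xor 2d = 83
byte 6: (29 xor 7b) xor 63 = 52 xor 63 = 31
byte 7: (18 xor 24) xor 20 = 3c xor 20 = 1c
byte 8: (eb xor fa) xor 61 = 11 xor 61 = 70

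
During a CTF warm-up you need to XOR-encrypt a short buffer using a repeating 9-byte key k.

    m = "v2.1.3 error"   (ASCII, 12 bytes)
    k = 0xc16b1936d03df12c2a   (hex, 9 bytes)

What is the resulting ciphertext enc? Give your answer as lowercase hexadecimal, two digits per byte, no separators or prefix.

The 9-byte key repeats, so the effective keystream is c1 6b 19 36 d0 3d f1 2c 2a c1 6b 19.
byte 0: 01110110 ^ 11000001 = 10110111
byte 1: 00110010 ^ 01101011 = 01011001
byte 2: 00101110 ^ 00011001 = 00110111
byte 3: 00110001 ^ 00110110 = 00000111
byte 4: 00101110 ^ 11010000 = 11111110
byte 5: 00110011 ^ 00111101 = 00001110
byte 6: 00100000 ^ 11110001 = 11010001
byte 7: 01100101 ^ 00101100 = 01001001
byte 8: 01110010 ^ 00101010 = 01011000
byte 9: 01110010 ^ 11000001 = 10110011
byte 10: 01101111 ^ 01101011 = 00000100
byte 11: 01110010 ^ 00011001 = 01101011

b7593707fe0ed14958b3046b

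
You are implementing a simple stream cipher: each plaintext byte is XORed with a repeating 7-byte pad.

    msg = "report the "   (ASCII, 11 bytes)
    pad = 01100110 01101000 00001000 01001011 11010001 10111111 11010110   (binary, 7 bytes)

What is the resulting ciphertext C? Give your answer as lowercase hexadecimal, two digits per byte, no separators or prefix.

The 7-byte key repeats, so the effective keystream is 66 68 08 4b d1 bf d6 66 68 08 4b.
byte 0: 114 ^ 102 =  20
byte 1: 101 ^ 104 =  13
byte 2: 112 ^   8 = 120
byte 3: 111 ^  75 =  36
byte 4: 114 ^ 209 = 163
byte 5: 116 ^ 191 = 203
byte 6:  32 ^ 214 = 246
byte 7: 116 ^ 102 =  18
byte 8: 104 ^ 104 =   0
byte 9: 101 ^   8 = 109
byte 10:  32 ^  75 = 107

140d7824a3cbf612006d6b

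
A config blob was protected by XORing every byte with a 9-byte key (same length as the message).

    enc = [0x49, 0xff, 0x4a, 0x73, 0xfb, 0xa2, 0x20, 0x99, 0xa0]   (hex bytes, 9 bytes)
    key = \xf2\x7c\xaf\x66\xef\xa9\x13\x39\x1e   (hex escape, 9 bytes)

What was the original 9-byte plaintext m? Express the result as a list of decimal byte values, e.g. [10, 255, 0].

[187, 131, 229, 21, 20, 11, 51, 160, 190]

XOR is its own inverse, so applying the key byte-wise gives the result directly.
byte 0: 49 ^ f2 = bb
byte 1: ff ^ 7c = 83
byte 2: 4a ^ af = e5
byte 3: 73 ^ 66 = 15
byte 4: fb ^ ef = 14
byte 5: a2 ^ a9 = 0b
byte 6: 20 ^ 13 = 33
byte 7: 99 ^ 39 = a0
byte 8: a0 ^ 1e = be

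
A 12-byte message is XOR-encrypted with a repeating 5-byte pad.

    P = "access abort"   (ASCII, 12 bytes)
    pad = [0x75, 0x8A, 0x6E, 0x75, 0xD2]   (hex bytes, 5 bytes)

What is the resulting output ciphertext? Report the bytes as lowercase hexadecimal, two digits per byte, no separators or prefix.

14e90d10a106aa0f17bd07fe

The 5-byte key repeats, so the effective keystream is 75 8a 6e 75 d2 75 8a 6e 75 d2 75 8a.
byte 0: 61 xor 75 = 14
byte 1: 63 xor 8a = e9
byte 2: 63 xor 6e = 0d
byte 3: 65 xor 75 = 10
byte 4: 73 xor d2 = a1
byte 5: 73 xor 75 = 06
byte 6: 20 xor 8a = aa
byte 7: 61 xor 6e = 0f
byte 8: 62 xor 75 = 17
byte 9: 6f xor d2 = bd
byte 10: 72 xor 75 = 07
byte 11: 74 xor 8a = fe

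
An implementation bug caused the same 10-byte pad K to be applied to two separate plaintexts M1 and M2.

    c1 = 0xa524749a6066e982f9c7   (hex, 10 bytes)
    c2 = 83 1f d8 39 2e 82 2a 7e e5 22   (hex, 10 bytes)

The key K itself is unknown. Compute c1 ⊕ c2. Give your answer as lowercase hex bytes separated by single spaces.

c1 ⊕ c2 = (M1 ⊕ K) ⊕ (M2 ⊕ K) = M1 ⊕ M2 — the shared key cancels under XOR.
byte 0: 165 xor 131 =  38
byte 1:  36 xor  31 =  59
byte 2: 116 xor 216 = 172
byte 3: 154 xor  57 = 163
byte 4:  96 xor  46 =  78
byte 5: 102 xor 130 = 228
byte 6: 233 xor  42 = 195
byte 7: 130 xor 126 = 252
byte 8: 249 xor 229 =  28
byte 9: 199 xor  34 = 229

26 3b ac a3 4e e4 c3 fc 1c e5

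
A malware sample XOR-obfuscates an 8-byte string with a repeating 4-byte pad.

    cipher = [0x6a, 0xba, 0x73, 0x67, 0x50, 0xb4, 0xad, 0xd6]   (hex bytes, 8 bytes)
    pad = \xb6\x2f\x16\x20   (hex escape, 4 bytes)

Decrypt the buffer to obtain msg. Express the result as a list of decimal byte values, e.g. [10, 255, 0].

The 4-byte key repeats, so the effective keystream is b6 2f 16 20 b6 2f 16 20.
byte 0: 106 ^ 182 = 220
byte 1: 186 ^  47 = 149
byte 2: 115 ^  22 = 101
byte 3: 103 ^  32 =  71
byte 4:  80 ^ 182 = 230
byte 5: 180 ^  47 = 155
byte 6: 173 ^  22 = 187
byte 7: 214 ^  32 = 246

[220, 149, 101, 71, 230, 155, 187, 246]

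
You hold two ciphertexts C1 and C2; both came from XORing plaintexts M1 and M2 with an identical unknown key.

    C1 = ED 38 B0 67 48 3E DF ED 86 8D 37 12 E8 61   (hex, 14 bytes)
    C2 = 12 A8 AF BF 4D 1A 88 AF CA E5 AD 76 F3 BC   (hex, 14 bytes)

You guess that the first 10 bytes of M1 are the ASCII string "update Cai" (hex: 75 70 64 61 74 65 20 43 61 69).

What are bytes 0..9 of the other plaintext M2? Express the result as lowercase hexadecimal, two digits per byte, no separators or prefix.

First, C1 ⊕ C2 = (M1 ⊕ K) ⊕ (M2 ⊕ K) = M1 ⊕ M2, so the key drops out. Then M2 = (M1 ⊕ M2) ⊕ M1 over the first 10 bytes.
byte 0: (ed XOR 12) XOR 75 = ff XOR 75 = 8a
byte 1: (38 XOR a8) XOR 70 = 90 XOR 70 = e0
byte 2: (b0 XOR af) XOR 64 = 1f XOR 64 = 7b
byte 3: (67 XOR bf) XOR 61 = d8 XOR 61 = b9
byte 4: (48 XOR 4d) XOR 74 = 05 XOR 74 = 71
byte 5: (3e XOR 1a) XOR 65 = 24 XOR 65 = 41
byte 6: (df XOR 88) XOR 20 = 57 XOR 20 = 77
byte 7: (ed XOR af) XOR 43 = 42 XOR 43 = 01
byte 8: (86 XOR ca) XOR 61 = 4c XOR 61 = 2d
byte 9: (8d XOR e5) XOR 69 = 68 XOR 69 = 01

8ae07bb9714177012d01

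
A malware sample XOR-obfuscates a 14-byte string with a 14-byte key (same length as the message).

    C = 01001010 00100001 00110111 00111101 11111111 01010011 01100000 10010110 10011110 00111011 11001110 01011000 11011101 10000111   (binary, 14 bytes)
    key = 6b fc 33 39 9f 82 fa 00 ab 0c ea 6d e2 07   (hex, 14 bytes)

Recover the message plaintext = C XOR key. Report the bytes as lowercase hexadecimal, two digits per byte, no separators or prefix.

21dd040460d19a96353724353f80

XOR is its own inverse, so applying the key byte-wise gives the result directly.
4a xor 6b = 21
21 xor fc = dd
37 xor 33 = 04
3d xor 39 = 04
ff xor 9f = 60
53 xor 82 = d1
60 xor fa = 9a
96 xor 00 = 96
9e xor ab = 35
3b xor 0c = 37
ce xor ea = 24
58 xor 6d = 35
dd xor e2 = 3f
87 xor 07 = 80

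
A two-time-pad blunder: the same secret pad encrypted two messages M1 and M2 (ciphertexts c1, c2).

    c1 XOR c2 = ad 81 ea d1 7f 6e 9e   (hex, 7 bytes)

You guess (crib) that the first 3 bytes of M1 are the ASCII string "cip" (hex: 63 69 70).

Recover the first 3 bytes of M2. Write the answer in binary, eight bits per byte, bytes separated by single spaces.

11001110 11101000 10011010

Since c1 ⊕ c2 = M1 ⊕ M2, XORing with the guessed M1 bytes yields the corresponding M2 bytes: M2 = (c1 ⊕ c2) ⊕ M1.
byte 0: ad ⊕ 63 = ce
byte 1: 81 ⊕ 69 = e8
byte 2: ea ⊕ 70 = 9a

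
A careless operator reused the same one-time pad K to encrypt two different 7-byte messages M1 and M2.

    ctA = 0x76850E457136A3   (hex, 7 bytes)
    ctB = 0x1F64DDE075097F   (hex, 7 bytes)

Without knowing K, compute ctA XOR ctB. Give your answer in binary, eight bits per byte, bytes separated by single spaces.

ctA ⊕ ctB = (M1 ⊕ K) ⊕ (M2 ⊕ K) = M1 ⊕ M2 — the shared key cancels under XOR.
byte 0: 01110110 xor 00011111 = 01101001
byte 1: 10000101 xor 01100100 = 11100001
byte 2: 00001110 xor 11011101 = 11010011
byte 3: 01000101 xor 11100000 = 10100101
byte 4: 01110001 xor 01110101 = 00000100
byte 5: 00110110 xor 00001001 = 00111111
byte 6: 10100011 xor 01111111 = 11011100

01101001 11100001 11010011 10100101 00000100 00111111 11011100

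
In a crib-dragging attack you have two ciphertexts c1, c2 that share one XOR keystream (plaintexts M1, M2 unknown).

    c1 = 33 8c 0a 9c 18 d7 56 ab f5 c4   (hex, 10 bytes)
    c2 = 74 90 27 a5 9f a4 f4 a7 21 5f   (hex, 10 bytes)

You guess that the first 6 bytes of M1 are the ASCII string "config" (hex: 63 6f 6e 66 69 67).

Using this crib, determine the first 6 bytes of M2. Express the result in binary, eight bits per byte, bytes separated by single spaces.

First, c1 ⊕ c2 = (M1 ⊕ K) ⊕ (M2 ⊕ K) = M1 ⊕ M2, so the key drops out. Then M2 = (M1 ⊕ M2) ⊕ M1 over the first 6 bytes.
byte 0: (33 ⊕ 74) ⊕ 63 = 47 ⊕ 63 = 24
byte 1: (8c ⊕ 90) ⊕ 6f = 1c ⊕ 6f = 73
byte 2: (0a ⊕ 27) ⊕ 6e = 2d ⊕ 6e = 43
byte 3: (9c ⊕ a5) ⊕ 66 = 39 ⊕ 66 = 5f
byte 4: (18 ⊕ 9f) ⊕ 69 = 87 ⊕ 69 = ee
byte 5: (d7 ⊕ a4) ⊕ 67 = 73 ⊕ 67 = 14

00100100 01110011 01000011 01011111 11101110 00010100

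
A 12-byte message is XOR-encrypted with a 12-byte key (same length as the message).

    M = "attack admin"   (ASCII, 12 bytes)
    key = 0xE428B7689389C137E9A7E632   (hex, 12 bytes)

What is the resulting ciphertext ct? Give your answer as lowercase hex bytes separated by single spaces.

XOR is its own inverse, so applying the key byte-wise gives the result directly.
byte 0: 61 xor e4 = 85
byte 1: 74 xor 28 = 5c
byte 2: 74 xor b7 = c3
byte 3: 61 xor 68 = 09
byte 4: 63 xor 93 = f0
byte 5: 6b xor 89 = e2
byte 6: 20 xor c1 = e1
byte 7: 61 xor 37 = 56
byte 8: 64 xor e9 = 8d
byte 9: 6d xor a7 = ca
byte 10: 69 xor e6 = 8f
byte 11: 6e xor 32 = 5c

85 5c c3 09 f0 e2 e1 56 8d ca 8f 5c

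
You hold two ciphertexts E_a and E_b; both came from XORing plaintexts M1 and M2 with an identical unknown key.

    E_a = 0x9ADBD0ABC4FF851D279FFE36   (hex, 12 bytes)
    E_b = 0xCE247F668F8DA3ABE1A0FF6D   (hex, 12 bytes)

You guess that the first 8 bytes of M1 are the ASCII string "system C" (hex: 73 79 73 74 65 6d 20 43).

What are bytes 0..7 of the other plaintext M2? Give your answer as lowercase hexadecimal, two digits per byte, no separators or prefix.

2786dcb92e1f06f5

First, E_a ⊕ E_b = (M1 ⊕ K) ⊕ (M2 ⊕ K) = M1 ⊕ M2, so the key drops out. Then M2 = (M1 ⊕ M2) ⊕ M1 over the first 8 bytes.
byte 0: (9a xor ce) xor 73 = 54 xor 73 = 27
byte 1: (db xor 24) xor 79 = ff xor 79 = 86
byte 2: (d0 xor 7f) xor 73 = af xor 73 = dc
byte 3: (ab xor 66) xor 74 = cd xor 74 = b9
byte 4: (c4 xor 8f) xor 65 = 4b xor 65 = 2e
byte 5: (ff xor 8d) xor 6d = 72 xor 6d = 1f
byte 6: (85 xor a3) xor 20 = 26 xor 20 = 06
byte 7: (1d xor ab) xor 43 = b6 xor 43 = f5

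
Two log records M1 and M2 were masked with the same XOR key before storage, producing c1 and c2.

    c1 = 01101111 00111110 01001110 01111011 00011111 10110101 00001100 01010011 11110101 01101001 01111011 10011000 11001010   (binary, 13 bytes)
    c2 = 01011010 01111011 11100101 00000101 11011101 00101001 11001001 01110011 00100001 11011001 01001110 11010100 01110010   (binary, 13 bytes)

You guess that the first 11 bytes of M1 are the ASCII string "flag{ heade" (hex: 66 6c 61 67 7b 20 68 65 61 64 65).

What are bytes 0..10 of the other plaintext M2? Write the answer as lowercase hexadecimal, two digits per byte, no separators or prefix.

First, c1 ⊕ c2 = (M1 ⊕ K) ⊕ (M2 ⊕ K) = M1 ⊕ M2, so the key drops out. Then M2 = (M1 ⊕ M2) ⊕ M1 over the first 11 bytes.
byte 0: (6f ^ 5a) ^ 66 = 35 ^ 66 = 53
byte 1: (3e ^ 7b) ^ 6c = 45 ^ 6c = 29
byte 2: (4e ^ e5) ^ 61 = ab ^ 61 = ca
byte 3: (7b ^ 05) ^ 67 = 7e ^ 67 = 19
byte 4: (1f ^ dd) ^ 7b = c2 ^ 7b = b9
byte 5: (b5 ^ 29) ^ 20 = 9c ^ 20 = bc
byte 6: (0c ^ c9) ^ 68 = c5 ^ 68 = ad
byte 7: (53 ^ 73) ^ 65 = 20 ^ 65 = 45
byte 8: (f5 ^ 21) ^ 61 = d4 ^ 61 = b5
byte 9: (69 ^ d9) ^ 64 = b0 ^ 64 = d4
byte 10: (7b ^ 4e) ^ 65 = 35 ^ 65 = 50

5329ca19b9bcad45b5d450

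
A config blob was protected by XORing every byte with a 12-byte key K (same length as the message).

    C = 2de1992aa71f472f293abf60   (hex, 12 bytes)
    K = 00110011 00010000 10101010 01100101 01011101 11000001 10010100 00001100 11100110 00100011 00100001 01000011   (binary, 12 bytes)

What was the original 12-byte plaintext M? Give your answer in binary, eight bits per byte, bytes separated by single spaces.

XOR is its own inverse, so applying the key byte-wise gives the result directly.
2d ⊕ 33 = 1e
e1 ⊕ 10 = f1
99 ⊕ aa = 33
2a ⊕ 65 = 4f
a7 ⊕ 5d = fa
1f ⊕ c1 = de
47 ⊕ 94 = d3
2f ⊕ 0c = 23
29 ⊕ e6 = cf
3a ⊕ 23 = 19
bf ⊕ 21 = 9e
60 ⊕ 43 = 23

00011110 11110001 00110011 01001111 11111010 11011110 11010011 00100011 11001111 00011001 10011110 00100011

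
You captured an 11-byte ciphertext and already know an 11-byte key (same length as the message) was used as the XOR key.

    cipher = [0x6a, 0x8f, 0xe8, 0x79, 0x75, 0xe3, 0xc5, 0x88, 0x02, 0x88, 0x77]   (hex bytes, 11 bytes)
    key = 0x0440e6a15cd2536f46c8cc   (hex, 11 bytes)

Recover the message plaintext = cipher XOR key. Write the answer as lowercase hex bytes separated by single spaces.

6e cf 0e d8 29 31 96 e7 44 40 bb

XOR is its own inverse, so applying the key byte-wise gives the result directly.
106 XOR   4 = 110
143 XOR  64 = 207
232 XOR 230 =  14
121 XOR 161 = 216
117 XOR  92 =  41
227 XOR 210 =  49
197 XOR  83 = 150
136 XOR 111 = 231
  2 XOR  70 =  68
136 XOR 200 =  64
119 XOR 204 = 187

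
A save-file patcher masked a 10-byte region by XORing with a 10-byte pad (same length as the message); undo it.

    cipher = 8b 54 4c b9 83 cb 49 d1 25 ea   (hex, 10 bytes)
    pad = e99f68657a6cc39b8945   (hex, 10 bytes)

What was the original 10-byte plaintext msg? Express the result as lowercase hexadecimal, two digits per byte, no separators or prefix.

62cb24dcf9a78a4aacaf

XOR is its own inverse, so applying the key byte-wise gives the result directly.
10001011 ^ 11101001 = 01100010
01010100 ^ 10011111 = 11001011
01001100 ^ 01101000 = 00100100
10111001 ^ 01100101 = 11011100
10000011 ^ 01111010 = 11111001
11001011 ^ 01101100 = 10100111
01001001 ^ 11000011 = 10001010
11010001 ^ 10011011 = 01001010
00100101 ^ 10001001 = 10101100
11101010 ^ 01000101 = 10101111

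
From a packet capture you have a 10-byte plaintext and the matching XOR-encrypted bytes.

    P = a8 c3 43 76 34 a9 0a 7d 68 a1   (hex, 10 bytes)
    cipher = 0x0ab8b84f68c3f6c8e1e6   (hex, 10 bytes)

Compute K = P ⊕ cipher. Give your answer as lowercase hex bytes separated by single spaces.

Since cipher = P ⊕ K, XORing both sides with P gives K = P ⊕ cipher.
byte 0: a8 XOR 0a = a2
byte 1: c3 XOR b8 = 7b
byte 2: 43 XOR b8 = fb
byte 3: 76 XOR 4f = 39
byte 4: 34 XOR 68 = 5c
byte 5: a9 XOR c3 = 6a
byte 6: 0a XOR f6 = fc
byte 7: 7d XOR c8 = b5
byte 8: 68 XOR e1 = 89
byte 9: a1 XOR e6 = 47

a2 7b fb 39 5c 6a fc b5 89 47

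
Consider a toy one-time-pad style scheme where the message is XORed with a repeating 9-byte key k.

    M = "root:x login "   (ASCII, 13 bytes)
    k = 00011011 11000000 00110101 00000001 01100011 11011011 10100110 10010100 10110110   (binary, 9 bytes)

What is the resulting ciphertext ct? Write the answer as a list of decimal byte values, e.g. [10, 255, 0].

[105, 175, 90, 117, 89, 163, 134, 248, 217, 124, 169, 91, 33]

The 9-byte key repeats, so the effective keystream is 1b c0 35 01 63 db a6 94 b6 1b c0 35 01.
byte 0: 72 XOR 1b = 69
byte 1: 6f XOR c0 = af
byte 2: 6f XOR 35 = 5a
byte 3: 74 XOR 01 = 75
byte 4: 3a XOR 63 = 59
byte 5: 78 XOR db = a3
byte 6: 20 XOR a6 = 86
byte 7: 6c XOR 94 = f8
byte 8: 6f XOR b6 = d9
byte 9: 67 XOR 1b = 7c
byte 10: 69 XOR c0 = a9
byte 11: 6e XOR 35 = 5b
byte 12: 20 XOR 01 = 21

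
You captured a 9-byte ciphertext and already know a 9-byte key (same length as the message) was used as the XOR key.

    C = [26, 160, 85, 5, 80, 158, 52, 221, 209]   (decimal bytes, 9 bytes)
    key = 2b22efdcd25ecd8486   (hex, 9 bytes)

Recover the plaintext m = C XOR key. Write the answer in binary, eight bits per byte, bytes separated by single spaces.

00110001 10000010 10111010 11011001 10000010 11000000 11111001 01011001 01010111

XOR is its own inverse, so applying the key byte-wise gives the result directly.
byte 0: 1a ⊕ 2b = 31
byte 1: a0 ⊕ 22 = 82
byte 2: 55 ⊕ ef = ba
byte 3: 05 ⊕ dc = d9
byte 4: 50 ⊕ d2 = 82
byte 5: 9e ⊕ 5e = c0
byte 6: 34 ⊕ cd = f9
byte 7: dd ⊕ 84 = 59
byte 8: d1 ⊕ 86 = 57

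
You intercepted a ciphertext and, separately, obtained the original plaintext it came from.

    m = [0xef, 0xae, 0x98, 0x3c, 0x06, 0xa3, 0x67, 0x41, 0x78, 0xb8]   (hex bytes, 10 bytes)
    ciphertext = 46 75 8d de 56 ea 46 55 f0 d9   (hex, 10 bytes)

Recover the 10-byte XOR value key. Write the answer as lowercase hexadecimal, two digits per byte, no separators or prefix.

a9db15e2504921148861

Since ciphertext = m ⊕ key, XORing both sides with m gives key = m ⊕ ciphertext.
11101111 ^ 01000110 = 10101001
10101110 ^ 01110101 = 11011011
10011000 ^ 10001101 = 00010101
00111100 ^ 11011110 = 11100010
00000110 ^ 01010110 = 01010000
10100011 ^ 11101010 = 01001001
01100111 ^ 01000110 = 00100001
01000001 ^ 01010101 = 00010100
01111000 ^ 11110000 = 10001000
10111000 ^ 11011001 = 01100001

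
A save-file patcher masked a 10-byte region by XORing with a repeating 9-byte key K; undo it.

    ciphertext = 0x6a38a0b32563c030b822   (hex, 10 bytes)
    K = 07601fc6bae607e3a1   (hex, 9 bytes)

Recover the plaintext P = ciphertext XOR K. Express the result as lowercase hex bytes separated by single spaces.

The 9-byte key repeats, so the effective keystream is 07 60 1f c6 ba e6 07 e3 a1 07.
byte 0: 6a XOR 07 = 6d
byte 1: 38 XOR 60 = 58
byte 2: a0 XOR 1f = bf
byte 3: b3 XOR c6 = 75
byte 4: 25 XOR ba = 9f
byte 5: 63 XOR e6 = 85
byte 6: c0 XOR 07 = c7
byte 7: 30 XOR e3 = d3
byte 8: b8 XOR a1 = 19
byte 9: 22 XOR 07 = 25

6d 58 bf 75 9f 85 c7 d3 19 25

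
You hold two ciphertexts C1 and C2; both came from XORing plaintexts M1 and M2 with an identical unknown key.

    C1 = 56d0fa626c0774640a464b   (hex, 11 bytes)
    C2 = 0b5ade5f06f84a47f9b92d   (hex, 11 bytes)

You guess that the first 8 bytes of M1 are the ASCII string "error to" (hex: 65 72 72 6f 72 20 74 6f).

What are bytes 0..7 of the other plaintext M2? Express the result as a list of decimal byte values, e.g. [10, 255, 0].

[56, 248, 86, 82, 24, 223, 74, 76]

First, C1 ⊕ C2 = (M1 ⊕ K) ⊕ (M2 ⊕ K) = M1 ⊕ M2, so the key drops out. Then M2 = (M1 ⊕ M2) ⊕ M1 over the first 8 bytes.
byte 0: (56 XOR 0b) XOR 65 = 5d XOR 65 = 38
byte 1: (d0 XOR 5a) XOR 72 = 8a XOR 72 = f8
byte 2: (fa XOR de) XOR 72 = 24 XOR 72 = 56
byte 3: (62 XOR 5f) XOR 6f = 3d XOR 6f = 52
byte 4: (6c XOR 06) XOR 72 = 6a XOR 72 = 18
byte 5: (07 XOR f8) XOR 20 = ff XOR 20 = df
byte 6: (74 XOR 4a) XOR 74 = 3e XOR 74 = 4a
byte 7: (64 XOR 47) XOR 6f = 23 XOR 6f = 4c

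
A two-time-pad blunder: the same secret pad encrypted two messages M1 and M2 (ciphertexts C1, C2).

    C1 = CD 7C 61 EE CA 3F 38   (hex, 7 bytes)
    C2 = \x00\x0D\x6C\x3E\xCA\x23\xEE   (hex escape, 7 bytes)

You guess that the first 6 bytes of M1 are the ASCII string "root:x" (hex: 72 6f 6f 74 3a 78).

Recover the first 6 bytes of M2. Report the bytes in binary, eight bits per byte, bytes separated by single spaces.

First, C1 ⊕ C2 = (M1 ⊕ K) ⊕ (M2 ⊕ K) = M1 ⊕ M2, so the key drops out. Then M2 = (M1 ⊕ M2) ⊕ M1 over the first 6 bytes.
byte 0: (cd ^ 00) ^ 72 = cd ^ 72 = bf
byte 1: (7c ^ 0d) ^ 6f = 71 ^ 6f = 1e
byte 2: (61 ^ 6c) ^ 6f = 0d ^ 6f = 62
byte 3: (ee ^ 3e) ^ 74 = d0 ^ 74 = a4
byte 4: (ca ^ ca) ^ 3a = 00 ^ 3a = 3a
byte 5: (3f ^ 23) ^ 78 = 1c ^ 78 = 64

10111111 00011110 01100010 10100100 00111010 01100100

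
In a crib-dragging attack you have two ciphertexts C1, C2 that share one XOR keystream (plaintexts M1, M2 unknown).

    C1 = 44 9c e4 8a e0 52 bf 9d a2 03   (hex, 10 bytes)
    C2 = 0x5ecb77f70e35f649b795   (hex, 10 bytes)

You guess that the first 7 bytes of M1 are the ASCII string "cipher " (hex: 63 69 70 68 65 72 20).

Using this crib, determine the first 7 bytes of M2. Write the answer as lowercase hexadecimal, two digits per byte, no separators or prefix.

793ee3158b1569

First, C1 ⊕ C2 = (M1 ⊕ K) ⊕ (M2 ⊕ K) = M1 ⊕ M2, so the key drops out. Then M2 = (M1 ⊕ M2) ⊕ M1 over the first 7 bytes.
byte 0: (44 XOR 5e) XOR 63 = 1a XOR 63 = 79
byte 1: (9c XOR cb) XOR 69 = 57 XOR 69 = 3e
byte 2: (e4 XOR 77) XOR 70 = 93 XOR 70 = e3
byte 3: (8a XOR f7) XOR 68 = 7d XOR 68 = 15
byte 4: (e0 XOR 0e) XOR 65 = ee XOR 65 = 8b
byte 5: (52 XOR 35) XOR 72 = 67 XOR 72 = 15
byte 6: (bf XOR f6) XOR 20 = 49 XOR 20 = 69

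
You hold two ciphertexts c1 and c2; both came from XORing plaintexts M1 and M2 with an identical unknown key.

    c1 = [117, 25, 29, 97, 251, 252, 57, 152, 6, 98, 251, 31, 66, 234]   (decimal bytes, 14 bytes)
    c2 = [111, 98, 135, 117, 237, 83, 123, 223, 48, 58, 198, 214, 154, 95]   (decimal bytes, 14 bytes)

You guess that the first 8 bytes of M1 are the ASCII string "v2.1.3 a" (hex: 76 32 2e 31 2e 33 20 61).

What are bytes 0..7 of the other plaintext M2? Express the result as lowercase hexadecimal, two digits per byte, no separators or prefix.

First, c1 ⊕ c2 = (M1 ⊕ K) ⊕ (M2 ⊕ K) = M1 ⊕ M2, so the key drops out. Then M2 = (M1 ⊕ M2) ⊕ M1 over the first 8 bytes.
byte 0: (75 xor 6f) xor 76 = 1a xor 76 = 6c
byte 1: (19 xor 62) xor 32 = 7b xor 32 = 49
byte 2: (1d xor 87) xor 2e = 9a xor 2e = b4
byte 3: (61 xor 75) xor 31 = 14 xor 31 = 25
byte 4: (fb xor ed) xor 2e = 16 xor 2e = 38
byte 5: (fc xor 53) xor 33 = af xor 33 = 9c
byte 6: (39 xor 7b) xor 20 = 42 xor 20 = 62
byte 7: (98 xor df) xor 61 = 47 xor 61 = 26

6c49b425389c6226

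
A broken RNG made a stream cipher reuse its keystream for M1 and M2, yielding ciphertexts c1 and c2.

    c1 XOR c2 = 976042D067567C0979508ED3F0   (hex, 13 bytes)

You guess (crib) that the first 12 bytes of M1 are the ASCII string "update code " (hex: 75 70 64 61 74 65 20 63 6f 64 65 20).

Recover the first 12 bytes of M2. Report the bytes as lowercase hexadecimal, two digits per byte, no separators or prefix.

e21026b113335c6a1634ebf3

Since c1 ⊕ c2 = M1 ⊕ M2, XORing with the guessed M1 bytes yields the corresponding M2 bytes: M2 = (c1 ⊕ c2) ⊕ M1.
byte 0: 10010111 XOR 01110101 = 11100010
byte 1: 01100000 XOR 01110000 = 00010000
byte 2: 01000010 XOR 01100100 = 00100110
byte 3: 11010000 XOR 01100001 = 10110001
byte 4: 01100111 XOR 01110100 = 00010011
byte 5: 01010110 XOR 01100101 = 00110011
byte 6: 01111100 XOR 00100000 = 01011100
byte 7: 00001001 XOR 01100011 = 01101010
byte 8: 01111001 XOR 01101111 = 00010110
byte 9: 01010000 XOR 01100100 = 00110100
byte 10: 10001110 XOR 01100101 = 11101011
byte 11: 11010011 XOR 00100000 = 11110011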